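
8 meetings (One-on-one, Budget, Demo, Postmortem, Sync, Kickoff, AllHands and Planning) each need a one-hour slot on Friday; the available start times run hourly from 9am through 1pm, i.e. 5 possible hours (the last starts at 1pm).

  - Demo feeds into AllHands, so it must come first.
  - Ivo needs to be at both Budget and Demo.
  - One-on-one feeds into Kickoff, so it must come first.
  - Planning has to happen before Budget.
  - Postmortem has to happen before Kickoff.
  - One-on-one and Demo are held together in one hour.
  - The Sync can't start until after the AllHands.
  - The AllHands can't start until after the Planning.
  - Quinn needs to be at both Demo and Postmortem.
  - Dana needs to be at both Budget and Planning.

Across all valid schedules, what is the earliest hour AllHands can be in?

10am

Precedence pushes AllHands to at least 10am; downstream work caps AllHands at 12pm.
AllHands at 10am is achievable: Budget -> 10am, Planning -> 9am, Kickoff -> 11am, Sync -> 11am, Demo -> 9am, Postmortem -> 10am, One-on-one -> 9am, AllHands -> 10am.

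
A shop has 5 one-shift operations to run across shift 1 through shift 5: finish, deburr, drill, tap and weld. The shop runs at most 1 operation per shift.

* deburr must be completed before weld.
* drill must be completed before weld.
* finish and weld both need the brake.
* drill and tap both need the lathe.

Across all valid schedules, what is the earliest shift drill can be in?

shift 1

Downstream work caps drill at shift 4.
drill at shift 1 is achievable: finish in shift 4, drill in shift 1, deburr in shift 2, tap in shift 5, weld in shift 3.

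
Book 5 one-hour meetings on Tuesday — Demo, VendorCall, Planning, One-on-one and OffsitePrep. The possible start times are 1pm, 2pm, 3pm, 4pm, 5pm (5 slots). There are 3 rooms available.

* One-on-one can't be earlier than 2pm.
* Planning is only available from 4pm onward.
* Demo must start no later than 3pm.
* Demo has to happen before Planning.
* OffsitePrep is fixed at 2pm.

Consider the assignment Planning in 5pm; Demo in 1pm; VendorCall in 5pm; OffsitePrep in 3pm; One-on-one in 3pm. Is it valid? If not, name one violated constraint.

Demo has to happen before Planning — holds.
Demo must start no later than 3pm — holds.
Planning is only available from 4pm onward — holds.
OffsitePrep is fixed at 2pm — violated.
One-on-one can't be earlier than 2pm — holds.
There are 3 rooms available — holds.

No — it violates: OffsitePrep is fixed at 2pm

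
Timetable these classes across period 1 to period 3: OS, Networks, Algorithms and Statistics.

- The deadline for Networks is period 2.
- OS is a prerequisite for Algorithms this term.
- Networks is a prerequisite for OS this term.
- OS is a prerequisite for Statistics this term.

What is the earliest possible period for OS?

Precedence pushes OS to at least period 2; downstream work caps OS at period 2.
OS at period 2 is achievable: Statistics -> period 3, Algorithms -> period 3, Networks -> period 1, OS -> period 2.

period 2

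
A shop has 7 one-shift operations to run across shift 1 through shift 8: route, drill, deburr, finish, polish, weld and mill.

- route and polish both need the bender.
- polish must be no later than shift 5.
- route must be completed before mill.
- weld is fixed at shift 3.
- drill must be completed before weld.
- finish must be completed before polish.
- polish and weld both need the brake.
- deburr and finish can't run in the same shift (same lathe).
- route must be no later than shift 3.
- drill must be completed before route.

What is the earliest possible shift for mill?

shift 3

Precedence pushes mill to at least shift 3.
mill at shift 3 is achievable: drill in shift 1; weld in shift 3; deburr in shift 2; polish in shift 4; mill in shift 3; route in shift 2; finish in shift 1.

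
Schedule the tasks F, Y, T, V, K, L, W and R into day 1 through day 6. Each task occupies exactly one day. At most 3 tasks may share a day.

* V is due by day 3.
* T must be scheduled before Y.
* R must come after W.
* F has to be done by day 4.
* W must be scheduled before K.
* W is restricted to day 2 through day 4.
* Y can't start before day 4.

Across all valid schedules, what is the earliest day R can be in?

day 3

Precedence pushes R to at least day 3.
R at day 3 is achievable: R=day 3, T=day 1, W=day 2, F=day 1, V=day 1, Y=day 4, K=day 3, L=day 2.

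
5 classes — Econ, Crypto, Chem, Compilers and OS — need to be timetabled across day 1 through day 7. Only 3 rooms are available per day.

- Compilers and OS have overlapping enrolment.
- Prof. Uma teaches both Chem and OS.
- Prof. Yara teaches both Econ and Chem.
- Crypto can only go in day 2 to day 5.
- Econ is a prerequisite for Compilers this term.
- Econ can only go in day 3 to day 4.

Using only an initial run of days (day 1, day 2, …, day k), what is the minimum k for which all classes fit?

The precedence chain requires at least 2 distinct days.
With at most 3 per day and 5 classes, at least 2 days are needed.
Propagating the time windows through the other constraints, Compilers can't land before day 4, so the schedule must run through at least day 4.
4 works (last occupied day: day 4): for example OS=day 2, Compilers=day 4, Crypto=day 2, Chem=day 1, Econ=day 3.

4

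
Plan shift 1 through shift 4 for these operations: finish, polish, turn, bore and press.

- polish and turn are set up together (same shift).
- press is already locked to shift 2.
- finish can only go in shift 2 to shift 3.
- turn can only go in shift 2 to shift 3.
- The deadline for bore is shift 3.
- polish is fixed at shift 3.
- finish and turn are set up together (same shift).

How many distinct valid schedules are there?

Enumerating: turn -> shift 3, finish -> shift 3, polish -> shift 3, press -> shift 2, bore -> shift 1 | press -> shift 2, turn -> shift 3, polish -> shift 3, finish -> shift 3, bore -> shift 2 | polish=shift 3, bore=shift 3, finish=shift 3, press=shift 2, turn=shift 3.

3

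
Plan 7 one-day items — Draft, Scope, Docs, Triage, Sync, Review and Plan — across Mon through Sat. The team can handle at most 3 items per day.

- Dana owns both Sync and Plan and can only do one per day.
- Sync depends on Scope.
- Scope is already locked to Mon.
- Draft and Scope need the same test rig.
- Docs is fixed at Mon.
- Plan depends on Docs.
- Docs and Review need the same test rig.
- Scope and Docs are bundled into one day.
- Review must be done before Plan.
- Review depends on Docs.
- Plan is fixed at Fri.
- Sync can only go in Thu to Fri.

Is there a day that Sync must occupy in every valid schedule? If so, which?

Sync's window is Thu–Fri.
Plan is fixed at Fri, and Sync can't share a day with Plan.
So Sync must be Thu.

Thu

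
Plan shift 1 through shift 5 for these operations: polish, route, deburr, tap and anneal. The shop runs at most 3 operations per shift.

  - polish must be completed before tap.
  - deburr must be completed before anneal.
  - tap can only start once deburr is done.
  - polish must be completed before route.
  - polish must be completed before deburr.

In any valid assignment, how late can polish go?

shift 3

Downstream work caps polish at shift 3.
polish at shift 3 is achievable: deburr in shift 4, anneal in shift 5, tap in shift 5, route in shift 4, polish in shift 3.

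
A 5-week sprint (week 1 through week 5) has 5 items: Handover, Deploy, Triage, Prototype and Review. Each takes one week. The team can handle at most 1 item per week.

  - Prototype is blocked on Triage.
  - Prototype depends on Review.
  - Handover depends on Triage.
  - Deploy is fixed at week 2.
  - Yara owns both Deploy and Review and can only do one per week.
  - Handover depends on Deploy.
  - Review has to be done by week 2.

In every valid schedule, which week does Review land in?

Review's window is week 1–week 2.
Deploy is fixed at week 2, and Review can't share a week with Deploy.
So Review must be week 1.

week 1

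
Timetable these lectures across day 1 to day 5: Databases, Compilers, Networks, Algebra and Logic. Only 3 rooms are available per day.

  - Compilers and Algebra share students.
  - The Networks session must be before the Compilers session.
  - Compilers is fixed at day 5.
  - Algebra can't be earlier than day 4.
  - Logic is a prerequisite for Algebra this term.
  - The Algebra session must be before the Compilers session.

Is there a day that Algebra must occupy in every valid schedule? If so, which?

Algebra's window is day 4–day 5.
Compilers is fixed at day 5, and Algebra can't share a day with Compilers.
So Algebra must be day 4.

day 4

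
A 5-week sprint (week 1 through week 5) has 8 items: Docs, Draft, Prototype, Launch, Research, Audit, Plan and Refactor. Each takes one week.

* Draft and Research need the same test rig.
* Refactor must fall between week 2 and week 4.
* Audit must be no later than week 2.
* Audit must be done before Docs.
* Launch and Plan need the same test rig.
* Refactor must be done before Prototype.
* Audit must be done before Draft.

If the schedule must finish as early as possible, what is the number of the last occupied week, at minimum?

The precedence chain requires at least 2 distinct weeks.
Propagating the time windows through the other constraints, Prototype can't land before week 3, so the schedule must run through at least week 3.
3 works (last occupied week: week 3): for example Audit -> week 1; Research -> week 1; Plan -> week 2; Refactor -> week 2; Docs -> week 2; Draft -> week 2; Launch -> week 1; Prototype -> week 3.

3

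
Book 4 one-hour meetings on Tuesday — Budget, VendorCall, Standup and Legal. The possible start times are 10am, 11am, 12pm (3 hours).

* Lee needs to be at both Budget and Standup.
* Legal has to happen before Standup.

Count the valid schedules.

Splitting on Budget: it can be 10am (9), 11am (6), 12pm (3). Listing each branch's schedules as (VendorCall, Standup, Legal):
Budget=10am: (10am,11am,10am) (10am,12pm,10am) (10am,12pm,11am) (11am,11am,10am) (11am,12pm,10am) (11am,12pm,11am) (12pm,11am,10am) (12pm,12pm,10am) (12pm,12pm,11am) — 9.
Budget=11am: (10am,12pm,10am) (10am,12pm,11am) (11am,12pm,10am) (11am,12pm,11am) (12pm,12pm,10am) (12pm,12pm,11am) — 6.
Budget=12pm: (10am,11am,10am) (11am,11am,10am) (12pm,11am,10am) — 3.
Summing: 9 + 6 + 3 = 18.

18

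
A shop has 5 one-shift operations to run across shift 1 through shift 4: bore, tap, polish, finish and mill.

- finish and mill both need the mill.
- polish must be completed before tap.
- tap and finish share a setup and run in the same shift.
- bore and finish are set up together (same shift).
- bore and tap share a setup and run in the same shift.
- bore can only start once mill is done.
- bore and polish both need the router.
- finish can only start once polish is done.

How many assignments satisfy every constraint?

Splitting on bore: it can be shift 2 (1), shift 3 (4), shift 4 (9). Listing each branch's schedules as (tap, polish, finish, mill) by shift number:
bore=shift 2: (2,1,2,1) — 1.
bore=shift 3: (3,1,3,1) (3,1,3,2) (3,2,3,1) (3,2,3,2) — 4.
bore=shift 4: (4,1,4,1) (4,1,4,2) (4,1,4,3) (4,2,4,1) (4,2,4,2) (4,2,4,3) (4,3,4,1) (4,3,4,2) (4,3,4,3) — 9.
Summing: 1 + 4 + 9 = 14.

14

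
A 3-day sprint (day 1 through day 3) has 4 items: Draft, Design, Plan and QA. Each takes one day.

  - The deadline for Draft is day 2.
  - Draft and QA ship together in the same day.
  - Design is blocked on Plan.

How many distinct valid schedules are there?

Splitting on Draft: it can be day 1 (3), day 2 (3). Listing each branch's schedules as (Design, Plan, QA) by day number:
Draft=day 1: (2,1,1) (3,1,1) (3,2,1) — 3.
Draft=day 2: (2,1,2) (3,1,2) (3,2,2) — 3.
Summing: 3 + 3 = 6.

6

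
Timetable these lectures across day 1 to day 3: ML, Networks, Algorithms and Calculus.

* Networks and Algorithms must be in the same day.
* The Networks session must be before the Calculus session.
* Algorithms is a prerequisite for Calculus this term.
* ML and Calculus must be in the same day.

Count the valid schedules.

3

Enumerating: Calculus in day 2, Networks in day 1, Algorithms in day 1, ML in day 2 | Networks -> day 1; Calculus -> day 3; ML -> day 3; Algorithms -> day 1 | ML in day 3; Calculus in day 3; Algorithms in day 2; Networks in day 2.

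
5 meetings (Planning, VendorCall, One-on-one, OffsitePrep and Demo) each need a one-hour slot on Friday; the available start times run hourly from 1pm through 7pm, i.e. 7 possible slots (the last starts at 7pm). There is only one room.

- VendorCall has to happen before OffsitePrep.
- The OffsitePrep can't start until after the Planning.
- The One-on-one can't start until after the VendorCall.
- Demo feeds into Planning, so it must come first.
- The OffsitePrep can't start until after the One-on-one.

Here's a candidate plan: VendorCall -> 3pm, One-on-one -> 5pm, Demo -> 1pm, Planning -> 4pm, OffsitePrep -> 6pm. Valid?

There is only one room — holds.
Demo feeds into Planning, so it must come first — holds.
VendorCall has to happen before OffsitePrep — holds.
The OffsitePrep can't start until after the Planning — holds.
The OffsitePrep can't start until after the One-on-one — holds.
The One-on-one can't start until after the VendorCall — holds.

Valid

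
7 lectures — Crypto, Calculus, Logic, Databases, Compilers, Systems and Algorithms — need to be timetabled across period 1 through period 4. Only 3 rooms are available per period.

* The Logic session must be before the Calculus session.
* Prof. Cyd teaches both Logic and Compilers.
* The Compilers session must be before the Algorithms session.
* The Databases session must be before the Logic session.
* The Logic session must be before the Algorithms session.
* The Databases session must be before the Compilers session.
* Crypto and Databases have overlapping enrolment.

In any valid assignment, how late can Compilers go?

period 3

Precedence pushes Compilers to at least period 2; downstream work caps Compilers at period 3.
Compilers at period 3 is achievable: Calculus -> period 3; Databases -> period 1; Compilers -> period 3; Algorithms -> period 4; Logic -> period 2; Crypto -> period 2; Systems -> period 1.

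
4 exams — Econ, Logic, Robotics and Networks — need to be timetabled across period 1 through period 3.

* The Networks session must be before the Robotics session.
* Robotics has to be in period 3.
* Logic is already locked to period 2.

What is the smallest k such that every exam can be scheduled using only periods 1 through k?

The precedence chain requires at least 2 distinct periods.
Robotics can't be placed before period 3, so the schedule must run through at least period 3.
3 works (last occupied period: period 3): for example Econ=period 1; Robotics=period 3; Networks=period 1; Logic=period 2.

3 periods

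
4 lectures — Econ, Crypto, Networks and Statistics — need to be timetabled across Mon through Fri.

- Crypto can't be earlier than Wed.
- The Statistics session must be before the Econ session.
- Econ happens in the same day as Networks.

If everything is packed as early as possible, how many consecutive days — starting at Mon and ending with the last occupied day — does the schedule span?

3 days

The precedence chain requires at least 2 distinct days.
Crypto can't be placed before Wed — that is day 3 counting from Mon — so the schedule must run through at least 3 days.
3 works (last occupied day: Wed): for example Statistics -> Mon; Econ -> Tue; Crypto -> Wed; Networks -> Tue.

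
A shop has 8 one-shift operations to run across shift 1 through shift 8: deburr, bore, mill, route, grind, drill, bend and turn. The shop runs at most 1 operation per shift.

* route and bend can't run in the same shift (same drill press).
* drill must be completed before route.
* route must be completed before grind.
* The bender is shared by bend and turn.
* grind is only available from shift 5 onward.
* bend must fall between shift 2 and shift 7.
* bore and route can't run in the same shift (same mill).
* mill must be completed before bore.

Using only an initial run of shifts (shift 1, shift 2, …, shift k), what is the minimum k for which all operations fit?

The precedence chain requires at least 3 distinct shifts.
With at most 1 per shift and 8 operations, at least 8 shifts are needed.
grind can't be placed before shift 5, so the schedule must run through at least shift 5.
8 works (last occupied shift: shift 8): for example bore=shift 6, deburr=shift 7, grind=shift 5, turn=shift 8, drill=shift 1, mill=shift 4, route=shift 3, bend=shift 2.

8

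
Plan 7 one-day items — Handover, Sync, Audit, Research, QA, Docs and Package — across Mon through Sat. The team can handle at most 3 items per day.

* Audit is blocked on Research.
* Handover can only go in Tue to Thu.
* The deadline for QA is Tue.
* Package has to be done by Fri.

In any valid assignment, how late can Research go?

Fri

Downstream work caps Research at Fri.
Research at Fri is achievable: Docs -> Tue; QA -> Mon; Sync -> Mon; Research -> Fri; Package -> Mon; Audit -> Sat; Handover -> Tue.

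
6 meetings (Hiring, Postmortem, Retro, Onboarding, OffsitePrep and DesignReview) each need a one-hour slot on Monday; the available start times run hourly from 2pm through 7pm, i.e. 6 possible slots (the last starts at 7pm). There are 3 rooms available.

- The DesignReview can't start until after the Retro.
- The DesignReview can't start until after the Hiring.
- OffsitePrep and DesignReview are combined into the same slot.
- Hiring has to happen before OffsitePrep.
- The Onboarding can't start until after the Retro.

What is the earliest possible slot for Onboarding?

3pm

Precedence pushes Onboarding to at least 3pm.
Onboarding at 3pm is achievable: OffsitePrep=3pm, DesignReview=3pm, Hiring=2pm, Onboarding=3pm, Retro=2pm, Postmortem=2pm.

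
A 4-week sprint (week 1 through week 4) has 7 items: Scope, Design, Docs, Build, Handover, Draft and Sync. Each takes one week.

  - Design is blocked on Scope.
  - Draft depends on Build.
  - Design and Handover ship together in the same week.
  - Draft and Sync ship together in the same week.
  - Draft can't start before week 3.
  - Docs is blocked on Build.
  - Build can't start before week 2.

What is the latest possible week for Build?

week 3

Build is available from week 2; downstream work caps Build at week 3.
Build at week 3 is achievable: Build=week 3, Draft=week 4, Scope=week 1, Design=week 2, Docs=week 4, Handover=week 2, Sync=week 4.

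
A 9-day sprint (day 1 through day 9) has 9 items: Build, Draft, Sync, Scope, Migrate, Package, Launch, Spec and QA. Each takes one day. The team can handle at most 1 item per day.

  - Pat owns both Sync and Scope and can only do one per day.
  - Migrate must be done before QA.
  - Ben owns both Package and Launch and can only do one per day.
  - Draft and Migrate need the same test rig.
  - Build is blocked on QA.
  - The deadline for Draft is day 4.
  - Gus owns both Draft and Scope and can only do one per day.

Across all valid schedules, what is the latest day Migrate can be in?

day 7

Downstream work caps Migrate at day 7.
Migrate at day 7 is achievable: Package=day 4, Spec=day 6, QA=day 8, Build=day 9, Migrate=day 7, Launch=day 5, Sync=day 2, Draft=day 1, Scope=day 3.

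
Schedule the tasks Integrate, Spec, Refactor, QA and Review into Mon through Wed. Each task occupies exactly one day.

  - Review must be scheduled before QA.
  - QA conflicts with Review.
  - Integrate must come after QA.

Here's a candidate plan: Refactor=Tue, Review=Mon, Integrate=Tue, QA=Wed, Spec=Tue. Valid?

Invalid. Integrate must come after QA.

Review must be scheduled before QA — holds.
Integrate must come after QA — violated.
QA conflicts with Review — holds.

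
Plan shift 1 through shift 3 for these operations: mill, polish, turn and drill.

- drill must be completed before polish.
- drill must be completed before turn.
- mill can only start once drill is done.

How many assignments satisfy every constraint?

9

Splitting on mill: it can be shift 2 (4), shift 3 (5). Listing each branch's schedules as (polish, turn, drill) by shift number:
mill=shift 2: (2,2,1) (2,3,1) (3,2,1) (3,3,1) — 4.
mill=shift 3: (2,2,1) (2,3,1) (3,2,1) (3,3,1) (3,3,2) — 5.
Summing: 4 + 5 = 9.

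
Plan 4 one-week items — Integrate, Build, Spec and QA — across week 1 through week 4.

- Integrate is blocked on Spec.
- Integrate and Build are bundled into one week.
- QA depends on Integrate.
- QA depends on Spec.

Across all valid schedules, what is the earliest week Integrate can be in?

week 2

Precedence pushes Integrate to at least week 2; downstream work caps Integrate at week 3.
Integrate at week 2 is achievable: QA in week 3, Spec in week 1, Build in week 2, Integrate in week 2.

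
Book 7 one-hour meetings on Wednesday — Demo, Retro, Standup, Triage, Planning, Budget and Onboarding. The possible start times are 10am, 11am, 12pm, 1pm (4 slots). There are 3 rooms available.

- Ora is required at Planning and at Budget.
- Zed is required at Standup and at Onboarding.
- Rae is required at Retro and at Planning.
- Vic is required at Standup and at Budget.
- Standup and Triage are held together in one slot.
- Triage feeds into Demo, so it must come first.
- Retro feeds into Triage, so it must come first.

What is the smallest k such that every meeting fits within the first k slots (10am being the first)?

The precedence chain requires at least 3 distinct slots.
With at most 3 per slot and 7 meetings, at least 3 slots are needed.
3 works (last occupied slot: 12pm): for example Budget=10am; Triage=11am; Retro=10am; Onboarding=10am; Demo=12pm; Standup=11am; Planning=11am.

3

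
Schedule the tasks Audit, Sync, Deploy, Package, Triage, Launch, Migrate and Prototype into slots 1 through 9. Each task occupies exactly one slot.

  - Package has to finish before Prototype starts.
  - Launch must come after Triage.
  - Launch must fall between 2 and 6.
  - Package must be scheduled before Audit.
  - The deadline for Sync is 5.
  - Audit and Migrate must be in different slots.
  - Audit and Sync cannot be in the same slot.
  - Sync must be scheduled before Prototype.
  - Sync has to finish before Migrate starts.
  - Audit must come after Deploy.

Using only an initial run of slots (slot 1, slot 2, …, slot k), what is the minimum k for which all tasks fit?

The precedence chain requires at least 2 distinct slots.
Could 2 slots be enough, i.e. nothing placed later than 2? No: Sync's window within 2 slots is {1, 2}; Prototype must come after Sync (at 1 or later) → {2}; Sync must come before Prototype (at 2 or earlier) → {1}; Migrate must come after Sync (at 1 or later) → {2}; Audit must come after Deploy (at 1 or later) → {2}; Migrate can't share with Audit (2) → nothing is left.
So 2 slots is not enough.
3 works (last occupied slot: 3): for example Migrate -> 3, Prototype -> 2, Deploy -> 1, Triage -> 1, Package -> 1, Launch -> 2, Sync -> 1, Audit -> 2.

3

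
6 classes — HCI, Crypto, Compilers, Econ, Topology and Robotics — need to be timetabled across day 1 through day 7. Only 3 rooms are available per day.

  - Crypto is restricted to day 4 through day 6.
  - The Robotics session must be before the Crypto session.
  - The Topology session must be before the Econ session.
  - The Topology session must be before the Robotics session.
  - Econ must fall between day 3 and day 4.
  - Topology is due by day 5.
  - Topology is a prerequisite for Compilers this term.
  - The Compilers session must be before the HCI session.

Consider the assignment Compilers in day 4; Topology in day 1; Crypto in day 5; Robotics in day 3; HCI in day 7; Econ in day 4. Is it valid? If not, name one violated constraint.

The Compilers session must be before the HCI session — holds.
The Robotics session must be before the Crypto session — holds.
Crypto is restricted to day 4 through day 6 — holds.
Only 3 rooms are available per day — holds.
Topology is a prerequisite for Compilers this term — holds.
The Topology session must be before the Robotics session — holds.
Econ must fall between day 3 and day 4 — holds.
The Topology session must be before the Econ session — holds.
Topology is due by day 5 — holds.

Valid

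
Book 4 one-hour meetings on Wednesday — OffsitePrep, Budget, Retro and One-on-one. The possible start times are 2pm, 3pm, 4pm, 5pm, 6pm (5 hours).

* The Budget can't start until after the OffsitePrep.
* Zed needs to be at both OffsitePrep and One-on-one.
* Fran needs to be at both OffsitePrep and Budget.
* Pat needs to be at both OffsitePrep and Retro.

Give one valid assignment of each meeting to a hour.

Retro -> 3pm, OffsitePrep -> 2pm, One-on-one -> 3pm, Budget -> 3pm

Checking: OffsitePrep(2pm) before Budget(3pm); OffsitePrep(2pm) != Retro(3pm); OffsitePrep(2pm) != Budget(3pm); OffsitePrep(2pm) != One-on-one(3pm).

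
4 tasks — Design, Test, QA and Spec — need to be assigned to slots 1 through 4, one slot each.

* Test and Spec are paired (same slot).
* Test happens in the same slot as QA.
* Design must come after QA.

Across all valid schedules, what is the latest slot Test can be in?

Test must be in the same slot as QA, which can't be after 3, so Test is at most 3.
Test at 3 is achievable: Spec -> 3; Test -> 3; QA -> 3; Design -> 4.

3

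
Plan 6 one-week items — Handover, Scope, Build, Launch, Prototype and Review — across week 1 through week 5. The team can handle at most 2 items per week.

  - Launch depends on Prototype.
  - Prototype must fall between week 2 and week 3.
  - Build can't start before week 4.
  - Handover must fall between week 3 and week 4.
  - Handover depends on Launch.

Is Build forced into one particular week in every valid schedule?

Build can be week 4 (e.g. Handover=week 4, Prototype=week 2, Scope=week 1, Launch=week 3, Build=week 4, Review=week 1) or week 5 (e.g. Review -> week 1, Launch -> week 3, Handover -> week 4, Build -> week 5, Prototype -> week 2, Scope -> week 1).

No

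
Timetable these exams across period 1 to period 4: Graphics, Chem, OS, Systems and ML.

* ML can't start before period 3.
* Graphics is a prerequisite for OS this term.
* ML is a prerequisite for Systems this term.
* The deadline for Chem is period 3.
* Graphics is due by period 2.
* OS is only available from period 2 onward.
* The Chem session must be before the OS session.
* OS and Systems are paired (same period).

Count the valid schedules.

6

Splitting on Graphics: it can be period 1 (3), period 2 (3). Listing each branch's schedules as (Chem, OS, Systems, ML) by period number:
Graphics=period 1: (1,4,4,3) (2,4,4,3) (3,4,4,3) — 3.
Graphics=period 2: (1,4,4,3) (2,4,4,3) (3,4,4,3) — 3.
Summing: 3 + 3 = 6.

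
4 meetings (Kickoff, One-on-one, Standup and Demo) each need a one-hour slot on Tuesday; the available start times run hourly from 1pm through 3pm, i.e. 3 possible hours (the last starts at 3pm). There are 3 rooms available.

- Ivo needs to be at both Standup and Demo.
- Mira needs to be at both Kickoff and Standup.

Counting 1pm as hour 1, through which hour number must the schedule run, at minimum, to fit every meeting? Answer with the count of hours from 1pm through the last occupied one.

With at most 3 per hour and 4 meetings, at least 2 hours are needed.
2 works (last occupied hour: 2pm): for example Standup -> 2pm; One-on-one -> 1pm; Demo -> 1pm; Kickoff -> 1pm.

2 hours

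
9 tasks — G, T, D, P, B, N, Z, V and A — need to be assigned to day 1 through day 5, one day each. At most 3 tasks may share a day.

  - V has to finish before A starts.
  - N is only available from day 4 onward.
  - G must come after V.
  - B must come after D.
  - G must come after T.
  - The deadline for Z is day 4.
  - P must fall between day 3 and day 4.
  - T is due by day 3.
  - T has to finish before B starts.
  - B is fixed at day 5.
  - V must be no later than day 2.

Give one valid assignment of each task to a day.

P=day 3, V=day 1, Z=day 1, N=day 4, D=day 2, B=day 5, T=day 1, G=day 2, A=day 2

Checking: D(day 2) before B(day 5); T(day 1) before B(day 5); V(day 1) before A(day 2); T(day 1) before G(day 2); V(day 1) before G(day 2); T=day 1 in [day 1,day 3]; B=day 5 in [day 5,day 5]; V=day 1 in [day 1,day 2]; N=day 4 in [day 4,day 5]; Z=day 1 in [day 1,day 4]; P=day 3 in [day 3,day 4]; max 3 per day (cap 3).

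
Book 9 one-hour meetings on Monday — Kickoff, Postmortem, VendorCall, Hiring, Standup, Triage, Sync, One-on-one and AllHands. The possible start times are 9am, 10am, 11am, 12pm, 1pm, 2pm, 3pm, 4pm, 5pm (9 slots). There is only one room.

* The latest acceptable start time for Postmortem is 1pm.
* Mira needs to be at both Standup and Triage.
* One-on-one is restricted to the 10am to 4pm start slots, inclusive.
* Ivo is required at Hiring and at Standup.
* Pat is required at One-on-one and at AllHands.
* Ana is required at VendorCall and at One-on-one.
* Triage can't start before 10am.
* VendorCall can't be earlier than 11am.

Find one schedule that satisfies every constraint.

One-on-one in 10am; Sync in 4pm; Kickoff in 1pm; Hiring in 2pm; Triage in 12pm; Postmortem in 9am; AllHands in 5pm; Standup in 3pm; VendorCall in 11am

Checking: Hiring(2pm) != Standup(3pm); VendorCall(11am) != One-on-one(10am); Standup(3pm) != Triage(12pm); One-on-one(10am) != AllHands(5pm); VendorCall=11am in [11am,5pm]; Triage=12pm in [10am,5pm]; One-on-one=10am in [10am,4pm]; Postmortem=9am in [9am,1pm]; max 1 per slot (cap 1).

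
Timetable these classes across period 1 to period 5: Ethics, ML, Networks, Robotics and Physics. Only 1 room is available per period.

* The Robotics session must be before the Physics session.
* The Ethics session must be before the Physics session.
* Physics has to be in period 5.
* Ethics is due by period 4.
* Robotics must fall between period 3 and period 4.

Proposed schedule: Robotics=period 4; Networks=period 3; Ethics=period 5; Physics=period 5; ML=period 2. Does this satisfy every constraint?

Invalid. Ethics is due by period 4.

Only 1 room is available per period — violated.
Ethics is due by period 4 — violated.
The Robotics session must be before the Physics session — holds.
The Ethics session must be before the Physics session — violated.
Physics has to be in period 5 — holds.
Robotics must fall between period 3 and period 4 — holds.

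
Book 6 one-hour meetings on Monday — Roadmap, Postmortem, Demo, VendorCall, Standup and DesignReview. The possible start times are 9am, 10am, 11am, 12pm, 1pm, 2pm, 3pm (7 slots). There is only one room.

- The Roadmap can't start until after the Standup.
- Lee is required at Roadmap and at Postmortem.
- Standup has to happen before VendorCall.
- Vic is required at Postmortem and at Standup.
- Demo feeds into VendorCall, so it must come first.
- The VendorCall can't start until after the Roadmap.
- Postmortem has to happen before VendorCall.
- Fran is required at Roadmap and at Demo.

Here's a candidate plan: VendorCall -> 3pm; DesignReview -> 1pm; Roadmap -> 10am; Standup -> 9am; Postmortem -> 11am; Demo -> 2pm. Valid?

Valid

Demo feeds into VendorCall, so it must come first — holds.
Vic is required at Postmortem and at Standup — holds.
Standup has to happen before VendorCall — holds.
The Roadmap can't start until after the Standup — holds.
There is only one room — holds.
Fran is required at Roadmap and at Demo — holds.
Postmortem has to happen before VendorCall — holds.
Lee is required at Roadmap and at Postmortem — holds.
The VendorCall can't start until after the Roadmap — holds.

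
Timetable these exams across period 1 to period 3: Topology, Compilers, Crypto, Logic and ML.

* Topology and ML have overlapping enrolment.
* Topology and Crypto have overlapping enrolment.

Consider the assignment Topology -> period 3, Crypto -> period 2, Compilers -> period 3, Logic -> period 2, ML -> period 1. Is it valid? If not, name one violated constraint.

Yes

Topology and Crypto have overlapping enrolment — holds.
Topology and ML have overlapping enrolment — holds.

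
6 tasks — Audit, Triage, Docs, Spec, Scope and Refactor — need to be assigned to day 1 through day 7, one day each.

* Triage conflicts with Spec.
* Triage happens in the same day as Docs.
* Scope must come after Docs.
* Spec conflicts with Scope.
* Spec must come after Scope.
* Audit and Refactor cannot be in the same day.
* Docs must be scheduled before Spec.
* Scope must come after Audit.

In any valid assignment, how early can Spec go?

Precedence pushes Spec to at least day 3.
Spec at day 3 is achievable: Docs=day 1; Triage=day 1; Scope=day 2; Refactor=day 2; Spec=day 3; Audit=day 1.

day 3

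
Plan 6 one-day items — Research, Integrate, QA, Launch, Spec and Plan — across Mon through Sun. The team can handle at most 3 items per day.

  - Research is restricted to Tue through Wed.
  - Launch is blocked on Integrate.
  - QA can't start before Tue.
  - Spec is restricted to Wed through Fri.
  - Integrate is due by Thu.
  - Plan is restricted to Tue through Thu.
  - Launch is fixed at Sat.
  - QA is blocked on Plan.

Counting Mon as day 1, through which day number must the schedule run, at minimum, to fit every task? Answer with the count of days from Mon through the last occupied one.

The precedence chain requires at least 2 distinct days.
With at most 3 per day and 6 tasks, at least 2 days are needed.
Launch can't be placed before Sat — that is day 6 counting from Mon — so the schedule must run through at least 6 days.
6 works (last occupied day: Sat): for example QA in Wed, Spec in Wed, Integrate in Mon, Launch in Sat, Research in Tue, Plan in Tue.

6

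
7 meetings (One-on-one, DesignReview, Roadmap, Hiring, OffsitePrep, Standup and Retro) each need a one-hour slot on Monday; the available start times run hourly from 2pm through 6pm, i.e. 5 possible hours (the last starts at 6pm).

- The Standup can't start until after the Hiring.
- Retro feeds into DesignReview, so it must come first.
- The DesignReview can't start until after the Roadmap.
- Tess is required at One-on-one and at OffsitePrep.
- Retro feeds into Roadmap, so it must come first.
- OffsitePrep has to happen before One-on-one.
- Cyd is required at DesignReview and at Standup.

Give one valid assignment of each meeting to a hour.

Retro in 2pm; OffsitePrep in 2pm; One-on-one in 3pm; Standup in 3pm; DesignReview in 4pm; Roadmap in 3pm; Hiring in 2pm

Checking: Retro(2pm) before DesignReview(4pm); Roadmap(3pm) before DesignReview(4pm); Retro(2pm) before Roadmap(3pm); Hiring(2pm) before Standup(3pm); OffsitePrep(2pm) before One-on-one(3pm); DesignReview(4pm) != Standup(3pm); One-on-one(3pm) != OffsitePrep(2pm).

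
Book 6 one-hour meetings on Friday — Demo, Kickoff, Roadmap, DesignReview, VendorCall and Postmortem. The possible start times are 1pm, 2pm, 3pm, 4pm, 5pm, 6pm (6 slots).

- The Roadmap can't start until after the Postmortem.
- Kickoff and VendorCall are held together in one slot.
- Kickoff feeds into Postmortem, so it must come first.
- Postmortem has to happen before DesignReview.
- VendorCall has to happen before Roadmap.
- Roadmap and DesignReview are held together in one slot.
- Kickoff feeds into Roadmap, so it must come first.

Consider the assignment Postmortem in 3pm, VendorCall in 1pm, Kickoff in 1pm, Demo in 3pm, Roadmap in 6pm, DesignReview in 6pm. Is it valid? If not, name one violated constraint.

Roadmap and DesignReview are held together in one slot — holds.
Kickoff feeds into Roadmap, so it must come first — holds.
Kickoff feeds into Postmortem, so it must come first — holds.
VendorCall has to happen before Roadmap — holds.
The Roadmap can't start until after the Postmortem — holds.
Postmortem has to happen before DesignReview — holds.
Kickoff and VendorCall are held together in one slot — holds.

Yes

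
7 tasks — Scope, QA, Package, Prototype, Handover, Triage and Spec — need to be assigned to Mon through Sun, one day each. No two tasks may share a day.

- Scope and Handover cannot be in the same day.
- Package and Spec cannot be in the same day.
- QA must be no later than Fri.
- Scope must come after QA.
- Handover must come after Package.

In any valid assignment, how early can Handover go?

Precedence pushes Handover to at least Tue.
Handover at Tue is achievable: Triage -> Sat, Scope -> Thu, QA -> Wed, Prototype -> Fri, Handover -> Tue, Spec -> Sun, Package -> Mon.

Tue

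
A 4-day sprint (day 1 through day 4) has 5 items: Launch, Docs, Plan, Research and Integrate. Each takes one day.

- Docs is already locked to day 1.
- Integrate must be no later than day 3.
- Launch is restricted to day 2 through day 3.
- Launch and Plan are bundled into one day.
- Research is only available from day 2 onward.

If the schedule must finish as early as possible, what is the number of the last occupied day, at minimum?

2

Launch can't be placed before day 2, so the schedule must run through at least day 2.
2 works (last occupied day: day 2): for example Integrate=day 1; Launch=day 2; Plan=day 2; Docs=day 1; Research=day 2.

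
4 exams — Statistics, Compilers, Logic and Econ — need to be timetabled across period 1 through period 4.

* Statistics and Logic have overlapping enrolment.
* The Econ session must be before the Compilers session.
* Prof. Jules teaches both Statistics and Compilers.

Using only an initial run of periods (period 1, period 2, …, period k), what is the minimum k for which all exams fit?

2

The precedence chain requires at least 2 distinct periods.
2 works (last occupied period: period 2): for example Logic -> period 2; Compilers -> period 2; Econ -> period 1; Statistics -> period 1.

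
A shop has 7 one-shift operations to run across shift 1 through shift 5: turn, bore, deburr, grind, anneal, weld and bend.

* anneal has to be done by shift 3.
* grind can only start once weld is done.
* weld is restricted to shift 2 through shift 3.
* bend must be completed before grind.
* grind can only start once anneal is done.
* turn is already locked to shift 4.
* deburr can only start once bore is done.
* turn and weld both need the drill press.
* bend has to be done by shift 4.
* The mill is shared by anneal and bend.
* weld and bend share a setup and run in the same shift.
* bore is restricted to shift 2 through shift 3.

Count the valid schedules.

45

Splitting on bore: it can be shift 2 (27), shift 3 (18). Listing each branch's schedules as (turn, deburr, grind, anneal, weld, bend) by shift number:
bore=shift 2: (4,3,3,1,2,2) (4,3,4,1,2,2) (4,3,4,1,3,3) (4,3,4,2,3,3) (4,3,4,3,2,2) (4,3,5,1,2,2) (4,3,5,1,3,3) (4,3,5,2,3,3) (4,3,5,3,2,2) (4,4,3,1,2,2) (4,4,4,1,2,2) (4,4,4,1,3,3) (4,4,4,2,3,3) (4,4,4,3,2,2) (4,4,5,1,2,2) (4,4,5,1,3,3) (4,4,5,2,3,3) (4,4,5,3,2,2) (4,5,3,1,2,2) (4,5,4,1,2,2) (4,5,4,1,3,3) (4,5,4,2,3,3) (4,5,4,3,2,2) (4,5,5,1,2,2) (4,5,5,1,3,3) (4,5,5,2,3,3) (4,5,5,3,2,2) — 27.
bore=shift 3: (4,4,3,1,2,2) (4,4,4,1,2,2) (4,4,4,1,3,3) (4,4,4,2,3,3) (4,4,4,3,2,2) (4,4,5,1,2,2) (4,4,5,1,3,3) (4,4,5,2,3,3) (4,4,5,3,2,2) (4,5,3,1,2,2) (4,5,4,1,2,2) (4,5,4,1,3,3) (4,5,4,2,3,3) (4,5,4,3,2,2) (4,5,5,1,2,2) (4,5,5,1,3,3) (4,5,5,2,3,3) (4,5,5,3,2,2) — 18.
Summing: 27 + 18 = 45.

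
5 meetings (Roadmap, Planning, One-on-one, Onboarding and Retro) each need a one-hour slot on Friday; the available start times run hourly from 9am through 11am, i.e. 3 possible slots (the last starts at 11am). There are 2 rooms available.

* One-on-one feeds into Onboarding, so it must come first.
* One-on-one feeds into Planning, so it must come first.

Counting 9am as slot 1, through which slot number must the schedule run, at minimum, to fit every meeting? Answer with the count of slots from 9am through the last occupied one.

The precedence chain requires at least 2 distinct slots.
With at most 2 per slot and 5 meetings, at least 3 slots are needed.
3 works (last occupied slot: 11am): for example Planning -> 10am, Onboarding -> 10am, One-on-one -> 9am, Retro -> 11am, Roadmap -> 9am.

3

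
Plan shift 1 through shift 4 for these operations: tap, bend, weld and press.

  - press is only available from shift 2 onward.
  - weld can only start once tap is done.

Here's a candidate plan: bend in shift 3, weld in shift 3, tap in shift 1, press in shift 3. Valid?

press is only available from shift 2 onward — holds.
weld can only start once tap is done — holds.

Yes, all constraints hold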